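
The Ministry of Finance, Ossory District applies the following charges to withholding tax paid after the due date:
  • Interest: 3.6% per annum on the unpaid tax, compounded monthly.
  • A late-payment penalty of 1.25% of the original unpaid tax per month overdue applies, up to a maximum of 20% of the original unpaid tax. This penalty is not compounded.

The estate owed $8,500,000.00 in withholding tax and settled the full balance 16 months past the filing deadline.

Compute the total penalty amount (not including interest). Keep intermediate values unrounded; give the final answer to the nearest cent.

Penalty (uncapped): 16 × 1.25% × $8,500,000.00 = $1,700,000.00; cap = 20% × $8,500,000.00 = $1,700,000.00 → penalty = $1,700,000.00

$1,700,000.00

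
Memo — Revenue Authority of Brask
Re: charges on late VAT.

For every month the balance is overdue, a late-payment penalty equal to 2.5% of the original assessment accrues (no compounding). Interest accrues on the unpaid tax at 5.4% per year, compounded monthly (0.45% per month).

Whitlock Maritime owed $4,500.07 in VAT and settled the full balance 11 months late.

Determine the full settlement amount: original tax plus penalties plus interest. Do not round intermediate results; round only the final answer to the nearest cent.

Late-payment penalty: 11 × 2.5% × $4,500.07 = $1,237.52…
Interest: $4,500.07 × ((1 + 0.0045)^11 − 1) = $4,500.07 × 0.0506289… = $227.8337…
Total = $4,500.07 + $1,237.5193… + $227.8337… = $5,965.42

$5,965.42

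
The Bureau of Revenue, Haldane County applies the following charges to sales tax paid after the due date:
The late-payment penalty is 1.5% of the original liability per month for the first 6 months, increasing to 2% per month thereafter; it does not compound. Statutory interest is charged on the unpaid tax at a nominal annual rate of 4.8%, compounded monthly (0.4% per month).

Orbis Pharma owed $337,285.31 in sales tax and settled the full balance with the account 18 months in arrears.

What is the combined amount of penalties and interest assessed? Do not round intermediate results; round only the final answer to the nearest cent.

Penalty, months 1–6: 6 × 1.5% × $337,285.31 = $30,355.68…
Penalty, months 7–18: 12 × 2% × $337,285.31 = $80,948.47…
Interest: $337,285.31 × ((1 + 0.004)^18 − 1) = $337,285.31 × 0.0745010… = $25,128.0983…
Penalties + interest = $111,304.1523 + $25,128.0983… = $136,432.25

$136,432.25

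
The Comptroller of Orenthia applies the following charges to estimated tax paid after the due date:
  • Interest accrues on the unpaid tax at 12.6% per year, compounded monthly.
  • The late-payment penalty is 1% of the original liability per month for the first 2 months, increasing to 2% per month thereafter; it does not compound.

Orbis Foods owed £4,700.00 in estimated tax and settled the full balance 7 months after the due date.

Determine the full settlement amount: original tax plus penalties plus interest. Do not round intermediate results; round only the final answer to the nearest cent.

£5,620.52

Penalty, months 1–2: 2 × 1% × £4,700.00 = £94.00
Penalty, months 3–7: 5 × 2% × £4,700.00 = £470.00
Interest (12.6%/yr ÷ 12 = 1.05%/month): £4,700.00 × ((1 + 0.0105)^7 − 1) = £356.5241…
Total = £4,700.00 + £564.0000 + £356.5241… = £5,620.52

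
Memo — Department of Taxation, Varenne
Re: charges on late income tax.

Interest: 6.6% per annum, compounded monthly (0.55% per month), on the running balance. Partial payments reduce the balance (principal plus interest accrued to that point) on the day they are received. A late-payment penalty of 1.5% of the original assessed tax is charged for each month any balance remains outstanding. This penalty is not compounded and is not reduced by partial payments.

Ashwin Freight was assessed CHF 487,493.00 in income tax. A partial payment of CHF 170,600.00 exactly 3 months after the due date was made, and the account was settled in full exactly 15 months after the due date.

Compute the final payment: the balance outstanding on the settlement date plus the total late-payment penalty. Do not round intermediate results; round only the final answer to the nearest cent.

CHF 456,776.49

Balance at month 3: CHF 487,493.0000 × (1 + 0.0055)^3 = CHF 495,580.9556…
After CHF 170,600.00 payment: CHF 495,580.9556… − CHF 170,600.00 = CHF 324,980.9556…
Balance at month 15: CHF 324,980.9556… × (1 + 0.0055)^12 = CHF 347,090.5668…
Penalty: 15 × 1.5% × CHF 487,493.00 = CHF 109,685.93…
Final settlement = outstanding balance + penalty = CHF 347,090.5668… + CHF 109,685.93… = CHF 456,776.49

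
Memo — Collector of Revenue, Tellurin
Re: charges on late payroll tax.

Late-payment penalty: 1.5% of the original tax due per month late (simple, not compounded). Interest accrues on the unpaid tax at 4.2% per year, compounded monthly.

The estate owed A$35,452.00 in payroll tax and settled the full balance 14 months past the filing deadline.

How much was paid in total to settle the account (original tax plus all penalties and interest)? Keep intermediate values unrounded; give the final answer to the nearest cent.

A$44,674.15

Late-payment penalty = 1.5% × A$35,452.00 × 14 mo = A$7,444.92
Interest (4.2%/yr ÷ 12 = 0.35%/month): A$35,452.00 × ((1 + 0.0035)^14 − 1) = A$1,777.2268…
Total = A$35,452.00 + A$7,444.9200 + A$1,777.2268… = A$44,674.15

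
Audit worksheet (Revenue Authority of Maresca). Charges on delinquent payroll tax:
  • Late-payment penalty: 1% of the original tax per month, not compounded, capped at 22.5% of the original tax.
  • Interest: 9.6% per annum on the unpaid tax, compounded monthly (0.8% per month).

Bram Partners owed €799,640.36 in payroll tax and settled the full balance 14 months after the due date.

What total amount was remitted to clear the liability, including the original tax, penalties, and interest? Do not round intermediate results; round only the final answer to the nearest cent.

Penalty: 14 × 1% × €799,640.36 = €111,949.65… (below the 22.5% cap of €179,919.08…)
Interest: €799,640.36 × ((1 + 0.008)^14 − 1) = €799,640.36 × 0.1180145… = €94,369.1848…
Total = €799,640.36 + €111,949.6504 + €94,369.1848… = €1,005,959.20

€1,005,959.20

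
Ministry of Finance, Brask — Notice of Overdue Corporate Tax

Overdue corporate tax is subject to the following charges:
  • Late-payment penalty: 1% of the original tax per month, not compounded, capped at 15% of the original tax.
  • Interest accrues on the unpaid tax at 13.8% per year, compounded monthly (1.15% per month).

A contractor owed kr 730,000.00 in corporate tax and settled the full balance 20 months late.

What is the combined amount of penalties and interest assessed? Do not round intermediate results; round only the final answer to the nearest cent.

Penalty (uncapped): 20 × 1% × kr 730,000.00 = kr 146,000.00; cap = 15% × kr 730,000.00 = kr 109,500.00 → penalty = kr 109,500.00
Interest: kr 730,000.00 × ((1 + 0.0115)^20 − 1) = kr 730,000.00 × 0.2569492… = kr 187,572.9503…
Penalties + interest = kr 109,500.0000 + kr 187,572.9503… = kr 297,072.95

kr 297,072.95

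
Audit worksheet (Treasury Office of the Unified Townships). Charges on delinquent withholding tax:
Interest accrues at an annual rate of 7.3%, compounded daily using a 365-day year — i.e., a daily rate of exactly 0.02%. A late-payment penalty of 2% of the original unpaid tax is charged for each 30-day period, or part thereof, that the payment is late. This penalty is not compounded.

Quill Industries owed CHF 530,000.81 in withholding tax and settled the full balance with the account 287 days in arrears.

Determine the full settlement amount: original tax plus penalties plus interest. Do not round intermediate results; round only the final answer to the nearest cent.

CHF 667,309.86

Penalty periods: ⌈287/30⌉ = 10; penalty = 10 × 2% × CHF 530,000.81 = CHF 106,000.16…
Interest: CHF 530,000.81 × ((1 + 0.0002)^287 − 1) = CHF 530,000.81 × 0.05907328… = CHF 31,308.8858…
Total = CHF 530,000.81 + CHF 106,000.1620 + CHF 31,308.8858… = CHF 667,309.86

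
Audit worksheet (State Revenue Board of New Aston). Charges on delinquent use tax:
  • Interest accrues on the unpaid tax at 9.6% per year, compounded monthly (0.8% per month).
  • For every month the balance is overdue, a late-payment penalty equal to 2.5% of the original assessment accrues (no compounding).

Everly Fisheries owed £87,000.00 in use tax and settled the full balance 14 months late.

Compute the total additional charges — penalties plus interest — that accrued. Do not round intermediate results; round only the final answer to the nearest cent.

Late-payment penalty: 14 × 2.5% × £87,000.00 = £30,450.00
Interest: £87,000.00 × ((1 + 0.008)^14 − 1) = £87,000.00 × 0.1180145… = £10,267.2645…
Penalties + interest = £30,450.0000 + £10,267.2645… = £40,717.26

£40,717.26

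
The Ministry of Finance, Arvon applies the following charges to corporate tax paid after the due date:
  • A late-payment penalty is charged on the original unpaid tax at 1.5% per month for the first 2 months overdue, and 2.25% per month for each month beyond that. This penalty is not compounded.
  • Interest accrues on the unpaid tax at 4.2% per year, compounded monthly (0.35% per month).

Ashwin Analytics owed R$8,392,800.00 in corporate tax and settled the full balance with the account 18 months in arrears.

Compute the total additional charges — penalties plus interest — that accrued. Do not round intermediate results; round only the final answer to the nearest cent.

R$3,817,966.13

Penalty, months 1–2: 2 × 1.5% × R$8,392,800.00 = R$251,784.00
Penalty, months 3–18: 16 × 2.25% × R$8,392,800.00 = R$3,021,408.00
Interest: R$8,392,800.00 × ((1 + 0.0035)^18 − 1) = R$8,392,800.00 × 0.0649097… = R$544,774.1279…
Penalties + interest = R$3,273,192.0000 + R$544,774.1279… = R$3,817,966.13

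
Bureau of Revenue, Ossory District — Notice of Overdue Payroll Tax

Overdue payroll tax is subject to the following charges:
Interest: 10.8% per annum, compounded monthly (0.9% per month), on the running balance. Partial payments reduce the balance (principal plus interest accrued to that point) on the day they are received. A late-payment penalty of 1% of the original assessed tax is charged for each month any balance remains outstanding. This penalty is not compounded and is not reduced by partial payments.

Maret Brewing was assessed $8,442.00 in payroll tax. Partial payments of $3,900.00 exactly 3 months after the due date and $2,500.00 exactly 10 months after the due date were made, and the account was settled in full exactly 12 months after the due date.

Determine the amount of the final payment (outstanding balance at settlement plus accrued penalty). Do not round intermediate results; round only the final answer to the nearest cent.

$3,640.57

Balance at month 3: $8,442.0000 × (1 + 0.009)^3 = $8,671.9916…
After $3,900.00 payment: $8,671.9916… − $3,900.00 = $4,771.9916…
Balance at month 10: $4,771.9916… × (1 + 0.009)^7 = $5,080.8670…
After $2,500.00 payment: $5,080.8670… − $2,500.00 = $2,580.8670…
Balance at month 12: $2,580.8670… × (1 + 0.009)^2 = $2,627.5317…
Penalty: 12 × 1% × $8,442.00 = $1,013.04
Final settlement = outstanding balance + penalty = $2,627.5317… + $1,013.04 = $3,640.57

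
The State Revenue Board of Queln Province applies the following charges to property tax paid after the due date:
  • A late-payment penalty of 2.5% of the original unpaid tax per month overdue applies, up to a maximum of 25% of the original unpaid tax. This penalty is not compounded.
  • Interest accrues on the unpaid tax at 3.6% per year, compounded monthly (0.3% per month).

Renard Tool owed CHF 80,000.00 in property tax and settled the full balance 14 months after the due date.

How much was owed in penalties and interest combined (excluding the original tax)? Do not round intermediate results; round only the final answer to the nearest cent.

CHF 23,426.31

Penalty (uncapped): 14 × 2.5% × CHF 80,000.00 = CHF 28,000.00; cap = 25% × CHF 80,000.00 = CHF 20,000.00 → penalty = CHF 20,000.00
Interest: CHF 80,000.00 × ((1 + 0.003)^14 − 1) = CHF 80,000.00 × 0.0428289… = CHF 3,426.3128…
Penalties + interest = CHF 20,000.0000 + CHF 3,426.3128… = CHF 23,426.31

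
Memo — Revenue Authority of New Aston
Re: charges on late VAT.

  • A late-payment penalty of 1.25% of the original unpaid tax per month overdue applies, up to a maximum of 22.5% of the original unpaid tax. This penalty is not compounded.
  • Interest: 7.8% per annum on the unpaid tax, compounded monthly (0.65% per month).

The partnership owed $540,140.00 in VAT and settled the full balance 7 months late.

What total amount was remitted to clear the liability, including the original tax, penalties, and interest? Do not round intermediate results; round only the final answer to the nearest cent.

Penalty: 7 × 1.25% × $540,140.00 = $47,262.25 (below the 22.5% cap of $121,531.50)
Interest: $540,140.00 × ((1 + 0.0065)^7 − 1) = $540,140.00 × 0.0463969… = $25,060.8349…
Total = $540,140.00 + $47,262.2500 + $25,060.8349… = $612,463.08

$612,463.08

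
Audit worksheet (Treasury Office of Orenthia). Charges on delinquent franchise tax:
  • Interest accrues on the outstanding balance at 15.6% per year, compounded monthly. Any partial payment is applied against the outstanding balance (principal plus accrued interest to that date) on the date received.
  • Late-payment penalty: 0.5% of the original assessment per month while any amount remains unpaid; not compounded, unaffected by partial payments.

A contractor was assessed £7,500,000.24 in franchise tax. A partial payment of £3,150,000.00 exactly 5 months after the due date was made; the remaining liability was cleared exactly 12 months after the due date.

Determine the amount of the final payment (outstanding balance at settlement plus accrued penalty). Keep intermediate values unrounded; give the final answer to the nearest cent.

£5,759,313.87

Monthly rate = 15.6% ÷ 12 = 1.3%
Balance at month 5: £7,500,000.2400 × (1 + 0.013)^5 = £8,000,341.1048…
After £3,150,000.00 payment: £8,000,341.1048… − £3,150,000.00 = £4,850,341.1048…
Balance at month 12: £4,850,341.1048… × (1 + 0.013)^7 = £5,309,313.8595…
Penalty: 12 × 0.5% × £7,500,000.24 = £450,000.01…
Final settlement = outstanding balance + penalty = £5,309,313.8595… + £450,000.01… = £5,759,313.87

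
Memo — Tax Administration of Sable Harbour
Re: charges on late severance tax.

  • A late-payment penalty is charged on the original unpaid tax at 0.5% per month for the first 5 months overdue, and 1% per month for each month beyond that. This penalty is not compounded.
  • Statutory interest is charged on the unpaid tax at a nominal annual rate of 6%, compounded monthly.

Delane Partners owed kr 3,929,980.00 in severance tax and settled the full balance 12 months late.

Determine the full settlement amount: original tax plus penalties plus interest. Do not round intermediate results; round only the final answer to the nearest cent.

Penalty, months 1–5: 5 × 0.5% × kr 3,929,980.00 = kr 98,249.50
Penalty, months 6–12: 7 × 1% × kr 3,929,980.00 = kr 275,098.60
Interest (6%/yr ÷ 12 = 0.5%/month): kr 3,929,980.00 × ((1 + 0.005)^12 − 1) = kr 242,392.5671…
Total = kr 3,929,980.00 + kr 373,348.1000 + kr 242,392.5671… = kr 4,545,720.67

kr 4,545,720.67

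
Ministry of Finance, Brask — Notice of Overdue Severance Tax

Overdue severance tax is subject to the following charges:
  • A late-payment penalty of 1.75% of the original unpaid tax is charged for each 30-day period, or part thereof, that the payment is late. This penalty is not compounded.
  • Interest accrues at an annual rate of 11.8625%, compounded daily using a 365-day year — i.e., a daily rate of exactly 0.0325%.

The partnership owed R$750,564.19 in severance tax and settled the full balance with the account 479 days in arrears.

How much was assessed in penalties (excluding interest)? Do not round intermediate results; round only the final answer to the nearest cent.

R$210,157.97

Penalty periods: ⌈479/30⌉ = 16; penalty = 16 × 1.75% × R$750,564.19 = R$210,157.97…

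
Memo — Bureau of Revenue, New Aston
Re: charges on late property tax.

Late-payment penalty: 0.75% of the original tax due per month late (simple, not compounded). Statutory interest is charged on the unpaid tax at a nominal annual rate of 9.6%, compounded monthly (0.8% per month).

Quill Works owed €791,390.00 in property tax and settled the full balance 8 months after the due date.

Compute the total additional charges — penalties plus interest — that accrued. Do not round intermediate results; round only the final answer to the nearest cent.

€99,573.45

Late-payment penalty: 8 × 0.75% × €791,390.00 = €47,483.40
Interest: €791,390.00 × ((1 + 0.008)^8 − 1) = €791,390.00 × 0.0658210… = €52,090.0500…
Penalties + interest = €47,483.4000 + €52,090.0500… = €99,573.45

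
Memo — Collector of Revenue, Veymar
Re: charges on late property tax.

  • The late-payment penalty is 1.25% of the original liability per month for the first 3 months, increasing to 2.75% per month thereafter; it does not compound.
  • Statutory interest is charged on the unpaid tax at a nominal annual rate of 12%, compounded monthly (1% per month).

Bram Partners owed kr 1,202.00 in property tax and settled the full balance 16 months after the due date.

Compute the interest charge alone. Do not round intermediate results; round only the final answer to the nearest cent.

Interest: kr 1,202.00 × ((1 + 0.01)^16 − 1) = kr 1,202.00 × 0.1725786… = kr 207.4395…

kr 207.44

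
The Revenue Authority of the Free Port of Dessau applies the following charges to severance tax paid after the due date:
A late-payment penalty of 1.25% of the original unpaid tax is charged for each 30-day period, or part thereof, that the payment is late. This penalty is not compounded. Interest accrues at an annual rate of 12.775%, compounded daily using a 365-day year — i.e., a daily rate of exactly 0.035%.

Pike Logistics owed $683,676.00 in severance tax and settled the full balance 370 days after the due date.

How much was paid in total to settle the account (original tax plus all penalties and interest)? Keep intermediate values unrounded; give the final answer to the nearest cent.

Penalty periods: ⌈370/30⌉ = 13; penalty = 13 × 1.25% × $683,676.00 = $111,097.35
Interest: $683,676.00 × ((1 + 0.00035)^370 − 1) = $683,676.00 × 0.13823332… = $94,506.8046…
Total = $683,676.00 + $111,097.3500 + $94,506.8046… = $889,280.15

$889,280.15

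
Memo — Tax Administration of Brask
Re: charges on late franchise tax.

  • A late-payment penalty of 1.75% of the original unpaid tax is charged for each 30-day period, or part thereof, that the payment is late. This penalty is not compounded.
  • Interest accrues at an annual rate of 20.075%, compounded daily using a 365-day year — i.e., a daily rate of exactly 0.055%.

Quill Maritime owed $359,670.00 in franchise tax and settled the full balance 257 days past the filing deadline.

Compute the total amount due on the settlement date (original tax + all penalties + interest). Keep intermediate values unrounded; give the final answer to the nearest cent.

Penalty periods: ⌈257/30⌉ = 9; penalty = 9 × 1.75% × $359,670.00 = $56,648.03…
Interest: $359,670.00 × ((1 + 0.00055)^257 − 1) = $359,670.00 × 0.15178296… = $54,591.7777…
Total = $359,670.00 + $56,648.0250 + $54,591.7777… = $470,909.80

$470,909.80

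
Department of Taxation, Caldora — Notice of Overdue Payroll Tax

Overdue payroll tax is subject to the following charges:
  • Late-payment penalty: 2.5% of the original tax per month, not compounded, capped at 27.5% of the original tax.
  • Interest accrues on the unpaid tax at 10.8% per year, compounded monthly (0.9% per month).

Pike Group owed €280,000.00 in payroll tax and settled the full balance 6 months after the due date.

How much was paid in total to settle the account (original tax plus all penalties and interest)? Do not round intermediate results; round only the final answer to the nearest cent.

€337,464.31

Penalty: 6 × 2.5% × €280,000.00 = €42,000.00 (below the 27.5% cap of €77,000.00)
Interest: €280,000.00 × ((1 + 0.009)^6 − 1) = €280,000.00 × 0.0552297… = €15,464.3101…
Total = €280,000.00 + €42,000.0000 + €15,464.3101… = €337,464.31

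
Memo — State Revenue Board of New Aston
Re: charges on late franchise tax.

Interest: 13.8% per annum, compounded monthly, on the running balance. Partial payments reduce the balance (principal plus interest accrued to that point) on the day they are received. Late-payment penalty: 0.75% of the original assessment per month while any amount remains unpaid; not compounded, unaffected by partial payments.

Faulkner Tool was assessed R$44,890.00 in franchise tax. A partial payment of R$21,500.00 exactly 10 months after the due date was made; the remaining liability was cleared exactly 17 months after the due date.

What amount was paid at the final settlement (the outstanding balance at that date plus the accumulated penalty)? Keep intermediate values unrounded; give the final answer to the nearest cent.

R$36,953.59

Monthly rate = 13.8% ÷ 12 = 1.15%
Balance at month 10: R$44,890.0000 × (1 + 0.0115)^10 = R$50,327.8614…
After R$21,500.00 payment: R$50,327.8614… − R$21,500.00 = R$28,827.8614…
Balance at month 17: R$28,827.8614… × (1 + 0.0115)^7 = R$31,230.1188…
Penalty: 17 × 0.75% × R$44,890.00 = R$5,723.48…
Final settlement = outstanding balance + penalty = R$31,230.1188… + R$5,723.48… = R$36,953.59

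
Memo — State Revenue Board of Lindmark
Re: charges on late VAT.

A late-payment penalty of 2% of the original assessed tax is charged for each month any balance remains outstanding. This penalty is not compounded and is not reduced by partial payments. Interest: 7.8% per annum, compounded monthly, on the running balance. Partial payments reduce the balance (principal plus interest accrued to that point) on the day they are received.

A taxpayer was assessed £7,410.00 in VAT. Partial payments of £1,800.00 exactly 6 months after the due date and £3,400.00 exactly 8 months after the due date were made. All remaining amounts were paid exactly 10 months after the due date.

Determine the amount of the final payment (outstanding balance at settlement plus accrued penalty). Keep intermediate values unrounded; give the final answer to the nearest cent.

£4,096.38

Monthly rate = 7.8% ÷ 12 = 0.65%
Balance at month 6: £7,410.0000 × (1 + 0.0065)^6 = £7,703.7270…
After £1,800.00 payment: £7,703.7270… − £1,800.00 = £5,903.7270…
Balance at month 8: £5,903.7270… × (1 + 0.0065)^2 = £5,980.7249…
After £3,400.00 payment: £5,980.7249… − £3,400.00 = £2,580.7249…
Balance at month 10: £2,580.7249… × (1 + 0.0065)^2 = £2,614.3833…
Penalty: 10 × 2% × £7,410.00 = £1,482.00
Final settlement = outstanding balance + penalty = £2,614.3833… + £1,482.00 = £4,096.38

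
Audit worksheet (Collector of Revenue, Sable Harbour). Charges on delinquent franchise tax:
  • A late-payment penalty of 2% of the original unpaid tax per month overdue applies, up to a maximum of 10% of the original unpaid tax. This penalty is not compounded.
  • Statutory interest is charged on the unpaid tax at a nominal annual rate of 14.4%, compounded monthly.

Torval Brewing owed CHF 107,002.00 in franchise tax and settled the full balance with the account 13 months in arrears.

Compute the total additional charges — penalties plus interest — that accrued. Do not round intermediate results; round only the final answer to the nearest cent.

CHF 28,648.86

Penalty (uncapped): 13 × 2% × CHF 107,002.00 = CHF 27,820.52; cap = 10% × CHF 107,002.00 = CHF 10,700.20 → penalty = CHF 10,700.20
Interest (14.4%/yr ÷ 12 = 1.2%/month): CHF 107,002.00 × ((1 + 0.012)^13 − 1) = CHF 17,948.6610…
Penalties + interest = CHF 10,700.2000 + CHF 17,948.6610… = CHF 28,648.86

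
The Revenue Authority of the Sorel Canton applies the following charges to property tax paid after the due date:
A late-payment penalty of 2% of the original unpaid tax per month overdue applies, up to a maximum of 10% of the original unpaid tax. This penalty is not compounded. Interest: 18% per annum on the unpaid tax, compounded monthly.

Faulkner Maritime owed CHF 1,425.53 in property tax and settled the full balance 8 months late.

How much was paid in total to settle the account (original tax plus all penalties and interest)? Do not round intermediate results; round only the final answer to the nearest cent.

Penalty (uncapped): 8 × 2% × CHF 1,425.53 = CHF 228.08…; cap = 10% × CHF 1,425.53 = CHF 142.55… → penalty = CHF 142.55…
Interest (18%/yr ÷ 12 = 1.5%/month): CHF 1,425.53 × ((1 + 0.015)^8 − 1) = CHF 180.3190…
Total = CHF 1,425.53 + CHF 142.5530 + CHF 180.3190… = CHF 1,748.40

CHF 1,748.40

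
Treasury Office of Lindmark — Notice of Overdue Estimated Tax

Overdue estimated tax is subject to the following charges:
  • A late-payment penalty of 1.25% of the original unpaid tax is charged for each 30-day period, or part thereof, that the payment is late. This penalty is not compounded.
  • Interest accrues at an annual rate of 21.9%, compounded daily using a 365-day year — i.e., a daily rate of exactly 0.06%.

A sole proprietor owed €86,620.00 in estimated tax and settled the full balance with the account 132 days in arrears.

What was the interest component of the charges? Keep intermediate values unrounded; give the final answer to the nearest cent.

€7,137.06

Interest: €86,620.00 × ((1 + 0.0006)^132 − 1) = €86,620.00 × 0.08239508… = €7,137.0616…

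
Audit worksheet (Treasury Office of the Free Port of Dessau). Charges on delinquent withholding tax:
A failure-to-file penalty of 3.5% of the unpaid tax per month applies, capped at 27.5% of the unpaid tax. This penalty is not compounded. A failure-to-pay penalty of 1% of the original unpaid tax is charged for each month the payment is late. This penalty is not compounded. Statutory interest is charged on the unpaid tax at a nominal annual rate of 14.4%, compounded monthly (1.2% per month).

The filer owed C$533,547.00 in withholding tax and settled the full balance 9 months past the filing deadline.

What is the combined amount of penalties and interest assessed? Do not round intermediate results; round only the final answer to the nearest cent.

Failure-to-file: 9 × 3.5% × C$533,547.00 = C$168,067.31…, capped at 27.5% × C$533,547.00 = C$146,725.43…
Failure-to-pay penalty: 9 × 1% × C$533,547.00 = C$48,019.23
Interest: C$533,547.00 × ((1 + 0.012)^9 − 1) = C$533,547.00 × 0.1133318… = C$60,467.8399…
Penalties + interest = C$194,744.6550 + C$60,467.8399… = C$255,212.49

C$255,212.49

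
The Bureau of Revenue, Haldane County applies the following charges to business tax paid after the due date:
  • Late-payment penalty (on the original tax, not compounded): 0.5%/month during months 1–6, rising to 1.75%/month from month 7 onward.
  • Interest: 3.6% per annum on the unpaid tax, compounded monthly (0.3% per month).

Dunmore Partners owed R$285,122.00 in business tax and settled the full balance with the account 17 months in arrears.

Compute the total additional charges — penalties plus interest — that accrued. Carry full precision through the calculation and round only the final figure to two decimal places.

Penalty, months 1–6: 6 × 0.5% × R$285,122.00 = R$8,553.66
Penalty, months 7–17: 11 × 1.75% × R$285,122.00 = R$54,885.99…
Interest: R$285,122.00 × ((1 + 0.003)^17 − 1) = R$285,122.00 × 0.0522426… = R$14,895.5016…
Penalties + interest = R$63,439.6450 + R$14,895.5016… = R$78,335.15

R$78,335.15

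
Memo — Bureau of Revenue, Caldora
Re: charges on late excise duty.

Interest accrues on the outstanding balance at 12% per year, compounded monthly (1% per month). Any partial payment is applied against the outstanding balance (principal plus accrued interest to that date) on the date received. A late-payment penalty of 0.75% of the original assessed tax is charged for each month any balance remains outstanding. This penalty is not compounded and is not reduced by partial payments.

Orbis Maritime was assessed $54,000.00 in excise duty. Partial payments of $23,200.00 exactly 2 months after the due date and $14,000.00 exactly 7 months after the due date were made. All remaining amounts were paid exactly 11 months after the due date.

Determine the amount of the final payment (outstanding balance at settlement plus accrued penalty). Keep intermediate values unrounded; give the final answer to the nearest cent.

Balance at month 2: $54,000.0000 × (1 + 0.01)^2 = $55,085.4000
After $23,200.00 payment: $55,085.4000 − $23,200.00 = $31,885.4000
Balance at month 7: $31,885.4000 × (1 + 0.01)^5 = $33,511.8759…
After $14,000.00 payment: $33,511.8759… − $14,000.00 = $19,511.8759…
Balance at month 11: $19,511.8759… × (1 + 0.01)^4 = $20,304.1363…
Penalty: 11 × 0.75% × $54,000.00 = $4,455.00
Final settlement = outstanding balance + penalty = $20,304.1363… + $4,455.00 = $24,759.14

$24,759.14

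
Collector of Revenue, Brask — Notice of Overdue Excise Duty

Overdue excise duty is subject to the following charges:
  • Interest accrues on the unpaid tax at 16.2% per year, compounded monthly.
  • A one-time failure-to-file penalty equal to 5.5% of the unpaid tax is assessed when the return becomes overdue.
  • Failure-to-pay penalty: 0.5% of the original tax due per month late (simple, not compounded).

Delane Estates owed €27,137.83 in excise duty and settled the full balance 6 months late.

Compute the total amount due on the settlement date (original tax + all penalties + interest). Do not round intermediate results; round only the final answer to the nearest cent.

€31,718.25

Failure-to-file penalty: 5.5% × €27,137.83 = €1,492.58…
Failure-to-pay penalty: 6 × 0.5% × €27,137.83 = €814.13…
Interest (16.2%/yr ÷ 12 = 1.35%/month): €27,137.83 × ((1 + 0.0135)^6 − 1) = €2,273.7013…
Total = €27,137.83 + €2,306.7156… + €2,273.7013… = €31,718.25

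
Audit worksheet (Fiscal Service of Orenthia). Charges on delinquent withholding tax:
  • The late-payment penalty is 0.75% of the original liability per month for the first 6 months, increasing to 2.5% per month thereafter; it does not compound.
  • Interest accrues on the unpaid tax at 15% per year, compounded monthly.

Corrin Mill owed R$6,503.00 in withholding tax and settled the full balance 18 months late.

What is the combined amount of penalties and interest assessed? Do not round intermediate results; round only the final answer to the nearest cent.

Penalty, months 1–6: 6 × 0.75% × R$6,503.00 = R$292.64…
Penalty, months 7–18: 12 × 2.5% × R$6,503.00 = R$1,950.90
Interest (15%/yr ÷ 12 = 1.25%/month): R$6,503.00 × ((1 + 0.0125)^18 − 1) = R$1,629.5048…
Penalties + interest = R$2,243.5350 + R$1,629.5048… = R$3,873.04

R$3,873.04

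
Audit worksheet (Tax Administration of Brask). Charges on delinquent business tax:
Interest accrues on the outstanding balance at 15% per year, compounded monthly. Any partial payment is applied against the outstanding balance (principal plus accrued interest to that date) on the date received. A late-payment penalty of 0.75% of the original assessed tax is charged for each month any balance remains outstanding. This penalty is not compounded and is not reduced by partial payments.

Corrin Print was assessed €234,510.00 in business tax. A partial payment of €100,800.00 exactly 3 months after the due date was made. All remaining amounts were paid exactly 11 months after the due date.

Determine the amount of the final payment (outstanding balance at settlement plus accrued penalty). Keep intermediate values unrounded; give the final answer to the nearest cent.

Monthly rate = 15% ÷ 12 = 1.25%
Balance at month 3: €234,510.0000 × (1 + 0.0125)^3 = €243,414.5096…
After €100,800.00 payment: €243,414.5096… − €100,800.00 = €142,614.5096…
Balance at month 11: €142,614.5096… × (1 + 0.0125)^8 = €157,515.7437…
Penalty: 11 × 0.75% × €234,510.00 = €19,347.08…
Final settlement = outstanding balance + penalty = €157,515.7437… + €19,347.08… = €176,862.82

€176,862.82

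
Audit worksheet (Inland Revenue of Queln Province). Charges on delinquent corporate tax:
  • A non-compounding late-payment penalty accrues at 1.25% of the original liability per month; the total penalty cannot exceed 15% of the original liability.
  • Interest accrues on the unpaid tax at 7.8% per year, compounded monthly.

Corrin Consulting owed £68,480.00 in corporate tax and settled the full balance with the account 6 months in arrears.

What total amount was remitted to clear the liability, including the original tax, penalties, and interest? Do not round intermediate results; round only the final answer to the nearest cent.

Penalty: 6 × 1.25% × £68,480.00 = £5,136.00 (below the 15% cap of £10,272.00)
Interest (7.8%/yr ÷ 12 = 0.65%/month): £68,480.00 × ((1 + 0.0065)^6 − 1) = £2,714.4972…
Total = £68,480.00 + £5,136.0000 + £2,714.4972… = £76,330.50

£76,330.50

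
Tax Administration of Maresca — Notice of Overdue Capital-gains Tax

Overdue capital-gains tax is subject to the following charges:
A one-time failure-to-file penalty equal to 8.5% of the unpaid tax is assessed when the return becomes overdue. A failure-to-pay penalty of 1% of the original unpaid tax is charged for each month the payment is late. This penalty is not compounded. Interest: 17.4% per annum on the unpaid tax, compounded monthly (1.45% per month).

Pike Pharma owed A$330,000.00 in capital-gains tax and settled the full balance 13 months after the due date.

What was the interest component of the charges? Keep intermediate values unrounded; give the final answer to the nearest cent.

A$67,915.27

Interest: A$330,000.00 × ((1 + 0.0145)^13 − 1) = A$330,000.00 × 0.2058039… = A$67,915.2720…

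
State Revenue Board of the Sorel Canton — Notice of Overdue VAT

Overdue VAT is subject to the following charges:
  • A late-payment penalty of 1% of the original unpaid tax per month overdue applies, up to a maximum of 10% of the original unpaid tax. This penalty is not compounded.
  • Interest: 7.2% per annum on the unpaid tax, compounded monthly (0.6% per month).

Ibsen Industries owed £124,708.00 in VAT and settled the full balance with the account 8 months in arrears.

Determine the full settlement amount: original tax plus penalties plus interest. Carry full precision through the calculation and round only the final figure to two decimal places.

£140,797.85

Penalty: 8 × 1% × £124,708.00 = £9,976.64 (below the 10% cap of £12,470.80)
Interest: £124,708.00 × ((1 + 0.006)^8 − 1) = £124,708.00 × 0.0490202… = £6,113.2095…
Total = £124,708.00 + £9,976.6400 + £6,113.2095… = £140,797.85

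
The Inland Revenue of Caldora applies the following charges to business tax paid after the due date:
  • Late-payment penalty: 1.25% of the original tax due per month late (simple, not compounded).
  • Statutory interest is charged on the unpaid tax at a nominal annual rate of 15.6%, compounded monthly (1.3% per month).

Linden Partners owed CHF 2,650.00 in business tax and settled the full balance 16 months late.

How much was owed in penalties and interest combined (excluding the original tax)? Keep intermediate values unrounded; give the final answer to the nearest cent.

CHF 1,138.34

Late-payment penalty = 1.25% × CHF 2,650.00 × 16 mo = CHF 530.00
Interest: CHF 2,650.00 × ((1 + 0.013)^16 − 1) = CHF 2,650.00 × 0.2295640… = CHF 608.3445…
Penalties + interest = CHF 530.0000 + CHF 608.3445… = CHF 1,138.34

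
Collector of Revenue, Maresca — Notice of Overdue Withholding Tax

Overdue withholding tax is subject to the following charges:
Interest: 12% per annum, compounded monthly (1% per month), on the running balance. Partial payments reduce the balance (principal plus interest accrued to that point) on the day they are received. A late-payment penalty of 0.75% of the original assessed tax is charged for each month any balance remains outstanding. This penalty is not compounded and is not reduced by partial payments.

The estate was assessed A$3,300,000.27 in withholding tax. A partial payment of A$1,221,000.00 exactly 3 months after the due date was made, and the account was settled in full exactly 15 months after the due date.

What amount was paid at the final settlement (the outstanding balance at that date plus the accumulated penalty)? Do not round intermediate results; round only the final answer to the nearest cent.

Balance at month 3: A$3,300,000.2700 × (1 + 0.01)^3 = A$3,399,993.5782…
After A$1,221,000.00 payment: A$3,399,993.5782… − A$1,221,000.00 = A$2,178,993.5782…
Balance at month 15: A$2,178,993.5782… × (1 + 0.01)^12 = A$2,455,344.5044…
Penalty: 15 × 0.75% × A$3,300,000.27 = A$371,250.03…
Final settlement = outstanding balance + penalty = A$2,455,344.5044… + A$371,250.03… = A$2,826,594.53

A$2,826,594.53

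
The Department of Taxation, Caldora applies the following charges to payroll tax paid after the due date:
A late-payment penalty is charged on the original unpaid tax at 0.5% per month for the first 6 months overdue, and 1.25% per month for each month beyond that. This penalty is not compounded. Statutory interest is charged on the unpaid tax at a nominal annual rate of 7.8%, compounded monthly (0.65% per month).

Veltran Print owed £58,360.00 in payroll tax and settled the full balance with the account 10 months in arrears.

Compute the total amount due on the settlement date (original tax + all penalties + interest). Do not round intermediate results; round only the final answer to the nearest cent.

Penalty, months 1–6: 6 × 0.5% × £58,360.00 = £1,750.80
Penalty, months 7–10: 4 × 1.25% × £58,360.00 = £2,918.00
Interest: £58,360.00 × ((1 + 0.0065)^10 − 1) = £58,360.00 × 0.0669346… = £3,906.3023…
Total = £58,360.00 + £4,668.8000 + £3,906.3023… = £66,935.10

£66,935.10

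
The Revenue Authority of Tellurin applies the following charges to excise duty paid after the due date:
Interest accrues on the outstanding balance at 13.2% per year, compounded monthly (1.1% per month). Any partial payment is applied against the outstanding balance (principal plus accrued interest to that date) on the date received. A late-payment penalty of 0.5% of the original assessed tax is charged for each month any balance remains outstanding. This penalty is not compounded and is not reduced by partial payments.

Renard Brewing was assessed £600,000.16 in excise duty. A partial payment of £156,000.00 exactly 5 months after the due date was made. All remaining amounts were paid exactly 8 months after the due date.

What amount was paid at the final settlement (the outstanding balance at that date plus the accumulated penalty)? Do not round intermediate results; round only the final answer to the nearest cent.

Balance at month 5: £600,000.1600 × (1 + 0.011)^5 = £633,734.1990…
After £156,000.00 payment: £633,734.1990… − £156,000.00 = £477,734.1990…
Balance at month 8: £477,734.1990… × (1 + 0.011)^3 = £493,673.4810…
Penalty: 8 × 0.5% × £600,000.16 = £24,000.01…
Final settlement = outstanding balance + penalty = £493,673.4810… + £24,000.01… = £517,673.49

£517,673.49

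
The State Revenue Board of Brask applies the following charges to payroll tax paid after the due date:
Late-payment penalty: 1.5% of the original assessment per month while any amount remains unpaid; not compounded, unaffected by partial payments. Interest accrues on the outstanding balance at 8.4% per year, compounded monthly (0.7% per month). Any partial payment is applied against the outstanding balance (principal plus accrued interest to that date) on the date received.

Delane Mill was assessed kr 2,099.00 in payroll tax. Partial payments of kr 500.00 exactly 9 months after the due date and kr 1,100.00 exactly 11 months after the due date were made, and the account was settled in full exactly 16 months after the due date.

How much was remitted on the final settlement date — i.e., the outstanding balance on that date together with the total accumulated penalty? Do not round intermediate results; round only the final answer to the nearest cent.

kr 1,186.54

Balance at month 9: kr 2,099.0000 × (1 + 0.007)^9 = kr 2,235.0008…
After kr 500.00 payment: kr 2,235.0008… − kr 500.00 = kr 1,735.0008…
Balance at month 11: kr 1,735.0008… × (1 + 0.007)^2 = kr 1,759.3758…
After kr 1,100.00 payment: kr 1,759.3758… − kr 1,100.00 = kr 659.3758…
Balance at month 16: kr 659.3758… × (1 + 0.007)^5 = kr 682.7793…
Penalty: 16 × 1.5% × kr 2,099.00 = kr 503.76
Final settlement = outstanding balance + penalty = kr 682.7793… + kr 503.76 = kr 1,186.54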